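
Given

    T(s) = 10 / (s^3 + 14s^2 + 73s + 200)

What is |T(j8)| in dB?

|T(j8)|_dB ≈ -36.9 dB

Substitute s = j8: numerator = 10, denominator = -696 + j72.
|T(j8)| = |10| / |-696 + j72| = 10 / 699.71 ≈ 0.01429.
In decibels: 20·log₁₀(0.01429) ≈ -36.9 dB.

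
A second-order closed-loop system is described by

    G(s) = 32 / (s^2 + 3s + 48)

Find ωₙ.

ωₙ ≈ 6.928 rad/s

Compare the denominator to the standard form s^2 + 2ζωₙs + ωₙ².
ωₙ² = 48, so ωₙ = √48 ≈ 6.928 rad/s.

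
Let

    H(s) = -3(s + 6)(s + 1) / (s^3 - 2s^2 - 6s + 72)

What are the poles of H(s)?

The poles are the roots of the denominator s^3 - 2s^2 - 6s + 72 = 0.
Trying s = -4: the polynomial evaluates to 0, so (s + 4) is a factor.
Dividing out leaves s^2 - 6s + 18 = 0.
The quadratic formula then gives s = 3 ± 3j.

s = 3 + 3j, 3 - 3j, -4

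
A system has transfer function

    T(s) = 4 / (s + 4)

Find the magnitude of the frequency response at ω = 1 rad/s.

|T(j1)| ≈ 0.9701

Substitute s = j1: numerator = 4, denominator = 4 + j1.
|T(j1)| = |4| / |4 + j1| = 4 / 4.1231 ≈ 0.9701.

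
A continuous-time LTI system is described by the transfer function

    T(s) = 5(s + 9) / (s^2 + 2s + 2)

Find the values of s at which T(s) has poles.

s = -1 ± j

The poles are the roots of the denominator s^2 + 2s + 2 = 0.
Using the quadratic formula: s = (-2 ± √(-4))/2 = -1 ± 1j.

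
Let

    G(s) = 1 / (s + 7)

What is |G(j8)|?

Substitute s = j8: numerator = 1, denominator = 7 + j8.
|G(j8)| = |1| / |7 + j8| = 1 / 10.630 ≈ 0.09407.

|G(j8)| ≈ 0.09407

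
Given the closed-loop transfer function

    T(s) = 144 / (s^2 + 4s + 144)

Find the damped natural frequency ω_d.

Comparing s^2 + 4s + 144 to s^2 + 2ζωₙs + ωₙ²: ωₙ = 12 rad/s and ζ = 4/(2·12) ≈ 0.1667.
ζωₙ = 4/2 = 2, so ω_d = ωₙ√(1−ζ²) = √(ωₙ² − (ζωₙ)²) = √(144 − 2²) = √140 ≈ 11.83 rad/s.

ω_d ≈ 11.83 rad/s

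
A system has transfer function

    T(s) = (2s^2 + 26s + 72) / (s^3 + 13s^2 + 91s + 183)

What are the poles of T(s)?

s = -5 ± 6j, -3

The poles are the roots of the denominator s^3 + 13s^2 + 91s + 183 = 0.
Trying s = -3: the polynomial evaluates to 0, so (s + 3) is a factor.
Dividing out leaves s^2 + 10s + 61 = 0.
The quadratic formula then gives s = -5 ± 6j.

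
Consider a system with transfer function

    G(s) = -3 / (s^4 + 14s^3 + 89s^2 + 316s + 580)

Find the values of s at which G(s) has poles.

The poles are the roots of the denominator s^4 + 14s^3 + 89s^2 + 316s + 580 = 0.
No real roots exist; factor into two real quadratics: (s^2 + 4s + 20)(s^2 + 10s + 29) = 0.
Each quadratic gives a conjugate pair via the quadratic formula.

s = -2 ± 4j, -5 ± 2j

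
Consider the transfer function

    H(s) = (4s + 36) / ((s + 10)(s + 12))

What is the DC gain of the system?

H(0) = 3/10 ≈ 0.3000

Set s = 0: H(0) = (36) / (120) = 3/10.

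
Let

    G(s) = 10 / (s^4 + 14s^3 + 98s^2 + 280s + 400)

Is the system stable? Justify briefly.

The denominator s^4 + 14s^3 + 98s^2 + 280s + 400 factors as (s^2 + 10s + 50)(s^2 + 4s + 8), giving poles at s = -5 + 5j, -5 - 5j, -2 + 2j, -2 - 2j.
Since all poles lie strictly in the left half-plane, the system is stable.

stable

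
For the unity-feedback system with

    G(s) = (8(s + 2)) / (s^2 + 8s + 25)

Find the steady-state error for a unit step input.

e_ss = 0.6098

G(s) has no poles at the origin.
This is a Type 0 system. Kp = lim_{s→0} G(s) = 16/25.
e_ss = 1/(1 + Kp) = 1/(1 + 16/25) = 25/41 ≈ 0.6098.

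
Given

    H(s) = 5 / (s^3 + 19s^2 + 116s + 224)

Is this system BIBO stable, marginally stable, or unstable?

The denominator s^3 + 19s^2 + 116s + 224 factors as (s + 7)(s + 4)(s + 8), giving poles at s = -7, -4, -8.
Since all poles lie strictly in the left half-plane, the system is stable.

stable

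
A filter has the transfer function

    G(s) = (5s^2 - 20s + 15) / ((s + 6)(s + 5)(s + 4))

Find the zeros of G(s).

Set the numerator to zero: 5s^2 - 20s + 15 = 0, i.e. 5·(s^2 - 4s + 3) = 0.
Factoring: (s - 1)(s - 3) = 0.

s = 1, 3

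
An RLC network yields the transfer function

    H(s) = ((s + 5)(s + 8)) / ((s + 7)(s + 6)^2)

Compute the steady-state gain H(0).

H(0) = 10/63 ≈ 0.1587

At s = 0 each factor (s + a) contributes a and each (s^2 + bs + c) contributes c.
H(0) = 1·(5) · (8) / ((7) · (6) · (6)) = 40/252 = 10/63.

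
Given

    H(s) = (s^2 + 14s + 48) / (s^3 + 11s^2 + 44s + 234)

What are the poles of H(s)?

s = -1 + 5j, -1 - 5j, -9

The poles are the roots of the denominator s^3 + 11s^2 + 44s + 234 = 0.
Trying s = -9: the polynomial evaluates to 0, so (s + 9) is a factor.
Dividing out leaves s^2 + 2s + 26 = 0.
The quadratic formula then gives s = -1 ± 5j.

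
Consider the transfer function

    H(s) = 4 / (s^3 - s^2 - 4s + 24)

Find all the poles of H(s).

s = 2 + 2j, 2 - 2j, -3

The poles are the roots of the denominator s^3 - s^2 - 4s + 24 = 0.
Trying s = -3: the polynomial evaluates to 0, so (s + 3) is a factor.
Dividing out leaves s^2 - 4s + 8 = 0.
The quadratic formula then gives s = 2 ± 2j.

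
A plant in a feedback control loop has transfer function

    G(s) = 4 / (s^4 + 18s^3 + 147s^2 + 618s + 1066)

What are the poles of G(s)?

The poles are the roots of the denominator s^4 + 18s^3 + 147s^2 + 618s + 1066 = 0.
No real roots exist; factor into two real quadratics: (s^2 + 8s + 41)(s^2 + 10s + 26) = 0.
Each quadratic gives a conjugate pair via the quadratic formula.

s = -4 ± 5j, -5 ± j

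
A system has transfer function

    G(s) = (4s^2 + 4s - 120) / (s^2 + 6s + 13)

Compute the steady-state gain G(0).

G(0) = -120/13 ≈ -9.231

Set s = 0: G(0) = (-120) / (13) = -120/13.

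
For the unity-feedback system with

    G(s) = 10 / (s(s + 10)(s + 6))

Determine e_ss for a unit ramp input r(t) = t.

G(s) has one pole at the origin.
This is a Type 1 system. Kv = lim_{s→0} s·G(s) = 10/60 = 1/6.
e_ss = 1/Kv = 1/(1/6) = 6.

e_ss = 6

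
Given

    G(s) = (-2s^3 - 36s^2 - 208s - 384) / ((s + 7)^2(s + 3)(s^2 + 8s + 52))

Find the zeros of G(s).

s = -8, -6, -4

Set the numerator to zero: -2s^3 - 36s^2 - 208s - 384 = 0, i.e. -2·(s^3 + 18s^2 + 104s + 192) = 0.
Factoring: (s + 8)(s + 6)(s + 4) = 0.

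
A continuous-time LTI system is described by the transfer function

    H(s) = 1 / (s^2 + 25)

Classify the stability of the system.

marginally stable

The poles can be read from the denominator factors: s = ±5j.
Since the simple pole(s) at s = ±5j lie on the jω-axis with none in the right half-plane, the system is marginally stable.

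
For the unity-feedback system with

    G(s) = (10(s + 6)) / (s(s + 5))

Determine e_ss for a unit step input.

e_ss = 0

G(s) has one pole at the origin.
This is a Type 1 system; for a step input the steady-state error is zero.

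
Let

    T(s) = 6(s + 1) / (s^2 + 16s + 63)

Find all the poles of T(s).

s = -9, -7

The poles are the roots of the denominator s^2 + 16s + 63 = 0.
Factoring: (s + 9)(s + 7) = 0, so s = -9 and s = -7.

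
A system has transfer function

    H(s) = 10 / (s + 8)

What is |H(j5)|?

|H(j5)| ≈ 1.060

Substitute s = j5: numerator = 10, denominator = 8 + j5.
|H(j5)| = |10| / |8 + j5| = 10 / 9.4340 ≈ 1.060.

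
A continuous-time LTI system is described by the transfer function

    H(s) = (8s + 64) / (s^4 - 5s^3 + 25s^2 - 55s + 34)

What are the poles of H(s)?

s = 1, 1 ± 4j, 2

The poles are the roots of the denominator s^4 - 5s^3 + 25s^2 - 55s + 34 = 0.
Trying s = 1: the polynomial evaluates to 0, so (s - 1) is a factor.
Dividing out leaves s^3 - 4s^2 + 21s - 34 = 0.
This factors further as (s^2 - 2s + 17)(s - 2) = 0.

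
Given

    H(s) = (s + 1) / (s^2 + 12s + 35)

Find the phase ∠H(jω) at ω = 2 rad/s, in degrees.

At s = j2: numerator = 1 + j2, denominator = 31 + j24.
∠H = ∠num − ∠den = 63.435° − (37.747°) = 25.69°.

∠H(j2) ≈ 25.69°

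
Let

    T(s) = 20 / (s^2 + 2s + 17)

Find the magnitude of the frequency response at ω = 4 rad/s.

|T(j4)| ≈ 2.481

Substitute s = j4: numerator = 20, denominator = 1 + j8.
|T(j4)| = |20| / |1 + j8| = 20 / 8.0623 ≈ 2.481.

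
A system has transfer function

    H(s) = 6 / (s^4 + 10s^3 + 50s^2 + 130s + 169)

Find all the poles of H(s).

The poles are the roots of the denominator s^4 + 10s^3 + 50s^2 + 130s + 169 = 0.
No real roots exist; factor into two real quadratics: (s^2 + 4s + 13)(s^2 + 6s + 13) = 0.
Each quadratic gives a conjugate pair via the quadratic formula.

s = -2 + 3j, -2 - 3j, -3 + 2j, -3 - 2j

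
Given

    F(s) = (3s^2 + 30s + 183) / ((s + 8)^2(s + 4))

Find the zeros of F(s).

Set the numerator to zero: 3s^2 + 30s + 183 = 0, i.e. 3·(s^2 + 10s + 61) = 0.
Factoring: (s^2 + 10s + 61) = 0.

s = -5 ± 6j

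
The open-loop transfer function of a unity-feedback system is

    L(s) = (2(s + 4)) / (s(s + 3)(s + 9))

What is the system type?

The denominator has 1 factor of s at the origin (free integrator), so this is a Type 1 system.

Type 1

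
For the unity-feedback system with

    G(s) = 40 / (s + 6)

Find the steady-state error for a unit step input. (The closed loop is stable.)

e_ss = 0.1304

G(s) has no poles at the origin.
This is a Type 0 system. Kp = lim_{s→0} G(s) = 40/6 = 20/3.
e_ss = 1/(1 + Kp) = 1/(1 + 20/3) = 3/23 ≈ 0.1304.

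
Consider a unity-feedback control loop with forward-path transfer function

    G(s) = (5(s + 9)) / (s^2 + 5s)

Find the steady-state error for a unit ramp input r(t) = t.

G(s) has one pole at the origin.
This is a Type 1 system. Kv = lim_{s→0} s·G(s) = 45/5 = 9.
e_ss = 1/Kv = 1/(9) = 1/9 ≈ 0.1111.

e_ss = 0.1111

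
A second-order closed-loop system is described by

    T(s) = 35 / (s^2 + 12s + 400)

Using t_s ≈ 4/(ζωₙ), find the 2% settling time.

t_s ≈ 0.6667 s

Comparing s^2 + 12s + 400 to s^2 + 2ζωₙs + ωₙ²: ωₙ = 20 rad/s and ζ = 12/(2·20) = 0.3.
ζωₙ = 12/2 = 6, so t_s ≈ 4/(ζωₙ) = 4/6 ≈ 0.6667 s.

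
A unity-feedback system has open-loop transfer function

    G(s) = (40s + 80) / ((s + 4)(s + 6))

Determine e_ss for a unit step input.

e_ss = 0.2308

G(s) has no poles at the origin.
This is a Type 0 system. Kp = lim_{s→0} G(s) = 80/24 = 10/3.
e_ss = 1/(1 + Kp) = 1/(1 + 10/3) = 3/13 ≈ 0.2308.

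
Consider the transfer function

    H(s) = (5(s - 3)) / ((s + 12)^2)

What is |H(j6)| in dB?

|H(j6)|_dB ≈ -14.6 dB

Substitute s = j6: numerator = -15 + j30, denominator = 108 + j144.
|H(j6)| = |-15 + j30| / |108 + j144| = 33.541 / 180 ≈ 0.1863.
In decibels: 20·log₁₀(0.1863) ≈ -14.6 dB.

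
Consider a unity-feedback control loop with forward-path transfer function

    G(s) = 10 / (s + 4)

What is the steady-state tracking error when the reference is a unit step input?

G(s) has no poles at the origin.
This is a Type 0 system. Kp = lim_{s→0} G(s) = 10/4 = 5/2.
e_ss = 1/(1 + Kp) = 1/(1 + 5/2) = 2/7 ≈ 0.2857.

e_ss = 0.2857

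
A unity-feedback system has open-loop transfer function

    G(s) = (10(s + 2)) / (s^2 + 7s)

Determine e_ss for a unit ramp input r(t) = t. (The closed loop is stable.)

G(s) has one pole at the origin.
This is a Type 1 system. Kv = lim_{s→0} s·G(s) = 20/7.
e_ss = 1/Kv = 1/(20/7) = 7/20 ≈ 0.3500.

e_ss = 0.3500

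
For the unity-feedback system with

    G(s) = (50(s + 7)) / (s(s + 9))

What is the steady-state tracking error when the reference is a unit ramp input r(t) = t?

G(s) has one pole at the origin.
This is a Type 1 system. Kv = lim_{s→0} s·G(s) = 350/9.
e_ss = 1/Kv = 1/(350/9) = 9/350 ≈ 0.02571.

e_ss = 0.02571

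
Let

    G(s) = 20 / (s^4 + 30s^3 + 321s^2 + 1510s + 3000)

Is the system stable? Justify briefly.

The denominator s^4 + 30s^3 + 321s^2 + 1510s + 3000 factors as (s^2 + 8s + 25)(s + 12)(s + 10), giving poles at s = -4 + 3j, -4 - 3j, -12, -10.
Since all poles lie strictly in the left half-plane, the system is stable.

stable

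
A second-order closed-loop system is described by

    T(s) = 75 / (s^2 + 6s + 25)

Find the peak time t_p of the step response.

Comparing s^2 + 6s + 25 to s^2 + 2ζωₙs + ωₙ²: ωₙ = 5 rad/s and ζ = 6/(2·5) = 0.6.
ζωₙ = 6/2 = 3, so ω_d = ωₙ√(1−ζ²) = √(ωₙ² − (ζωₙ)²) = √(25 − 3²) = √16 = 4 rad/s.
t_p = π/ω_d = π/4 ≈ 0.7854 s.

t_p ≈ 0.7854 s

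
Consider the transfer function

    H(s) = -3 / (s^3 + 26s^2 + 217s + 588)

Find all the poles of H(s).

The poles are the roots of the denominator s^3 + 26s^2 + 217s + 588 = 0.
Trying s = -7: the polynomial evaluates to 0, so (s + 7) is a factor.
Dividing out leaves s^2 + 19s + 84 = 0.
Factoring the quadratic: (s + 12)(s + 7) = 0.

s = -7, -12, -7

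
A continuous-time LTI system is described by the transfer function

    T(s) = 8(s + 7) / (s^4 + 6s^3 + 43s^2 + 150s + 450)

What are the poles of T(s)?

s = 5j, -5j, -3 + 3j, -3 - 3j

The poles are the roots of the denominator s^4 + 6s^3 + 43s^2 + 150s + 450 = 0.
No real roots exist; factor into two real quadratics: (s^2 + 25)(s^2 + 6s + 18) = 0.
Each quadratic gives a conjugate pair via the quadratic formula.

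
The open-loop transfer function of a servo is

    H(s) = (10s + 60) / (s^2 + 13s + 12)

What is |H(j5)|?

|H(j5)| ≈ 1.178

Substitute s = j5: numerator = 60 + j50, denominator = -13 + j65.
|H(j5)| = |60 + j50| / |-13 + j65| = 78.102 / 66.287 ≈ 1.178.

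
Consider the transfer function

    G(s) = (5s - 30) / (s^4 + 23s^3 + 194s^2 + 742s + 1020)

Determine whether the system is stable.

The denominator s^4 + 23s^3 + 194s^2 + 742s + 1020 factors as (s^2 + 10s + 34)(s + 10)(s + 3), giving poles at s = -5 + 3j, -5 - 3j, -10, -3.
Since all poles lie strictly in the left half-plane, the system is stable.

stable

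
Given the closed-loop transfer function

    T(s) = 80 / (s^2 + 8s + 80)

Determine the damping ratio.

Compare the denominator to the standard form s^2 + 2ζωₙs + ωₙ².
ωₙ² = 80, so ωₙ = √80 ≈ 8.944 rad/s.
2ζωₙ = 8, so ζ = 8/(2·√80) ≈ 0.4472.

ζ ≈ 0.4472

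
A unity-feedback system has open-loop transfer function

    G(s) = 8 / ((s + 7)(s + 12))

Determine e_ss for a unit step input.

G(s) has no poles at the origin.
This is a Type 0 system. Kp = lim_{s→0} G(s) = 8/84 = 2/21.
e_ss = 1/(1 + Kp) = 1/(1 + 2/21) = 21/23 ≈ 0.9130.

e_ss = 0.9130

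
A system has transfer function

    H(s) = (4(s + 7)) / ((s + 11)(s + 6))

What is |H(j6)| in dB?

Substitute s = j6: numerator = 28 + j24, denominator = 30 + j102.
|H(j6)| = |28 + j24| / |30 + j102| = 36.878 / 106.32 ≈ 0.3469.
In decibels: 20·log₁₀(0.3469) ≈ -9.20 dB.

|H(j6)|_dB ≈ -9.20 dB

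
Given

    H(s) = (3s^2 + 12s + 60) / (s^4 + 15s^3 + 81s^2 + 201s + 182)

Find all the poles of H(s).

The poles are the roots of the denominator s^4 + 15s^3 + 81s^2 + 201s + 182 = 0.
Trying s = -2: the polynomial evaluates to 0, so (s + 2) is a factor.
Dividing out leaves s^3 + 13s^2 + 55s + 91 = 0.
This factors further as (s^2 + 6s + 13)(s + 7) = 0.

s = -3 + 2j, -3 - 2j, -2, -7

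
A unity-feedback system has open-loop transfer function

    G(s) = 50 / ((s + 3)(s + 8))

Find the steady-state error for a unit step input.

e_ss = 0.3243

G(s) has no poles at the origin.
This is a Type 0 system. Kp = lim_{s→0} G(s) = 50/24 = 25/12.
e_ss = 1/(1 + Kp) = 1/(1 + 25/12) = 12/37 ≈ 0.3243.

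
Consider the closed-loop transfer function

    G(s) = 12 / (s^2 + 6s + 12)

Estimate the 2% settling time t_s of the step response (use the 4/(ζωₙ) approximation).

Comparing s^2 + 6s + 12 to s^2 + 2ζωₙs + ωₙ²: ωₙ = √12 ≈ 3.464 rad/s and ζ = 6/(2·√12) ≈ 0.8660.
ζωₙ = 6/2 = 3, so t_s ≈ 4/(ζωₙ) = 4/3 ≈ 1.333 s.

t_s ≈ 1.333 s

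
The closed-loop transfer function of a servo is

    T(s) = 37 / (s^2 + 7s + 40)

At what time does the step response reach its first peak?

Comparing s^2 + 7s + 40 to s^2 + 2ζωₙs + ωₙ²: ωₙ = √40 ≈ 6.325 rad/s and ζ = 7/(2·√40) ≈ 0.5534.
ζωₙ = 7/2 = 3.5, so ω_d = ωₙ√(1−ζ²) = √(ωₙ² − (ζωₙ)²) = √(40 − 3.5²) = √27.75 ≈ 5.268 rad/s.
t_p = π/ω_d = π/5.268 ≈ 0.5964 s.

t_p ≈ 0.5964 s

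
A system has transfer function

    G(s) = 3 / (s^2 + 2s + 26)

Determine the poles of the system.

The poles are the roots of the denominator s^2 + 2s + 26 = 0.
Using the quadratic formula: s = (-2 ± √(-100))/2 = -1 ± 5j.

s = -1 ± 5j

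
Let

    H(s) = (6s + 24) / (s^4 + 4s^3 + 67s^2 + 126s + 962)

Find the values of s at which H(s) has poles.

s = -1 + 5j, -1 - 5j, -1 + 6j, -1 - 6j

The poles are the roots of the denominator s^4 + 4s^3 + 67s^2 + 126s + 962 = 0.
No real roots exist; factor into two real quadratics: (s^2 + 2s + 26)(s^2 + 2s + 37) = 0.
Each quadratic gives a conjugate pair via the quadratic formula.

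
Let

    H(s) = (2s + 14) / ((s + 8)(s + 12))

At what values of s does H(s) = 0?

s = -7

Set the numerator to zero: 2s + 14 = 0, i.e. 2·(s + 7) = 0.
So s = -7.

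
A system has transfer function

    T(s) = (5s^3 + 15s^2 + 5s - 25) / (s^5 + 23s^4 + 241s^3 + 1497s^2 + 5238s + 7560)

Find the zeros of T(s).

s = -2 + j, -2 - j, 1

Set the numerator to zero: 5s^3 + 15s^2 + 5s - 25 = 0, i.e. 5·(s^3 + 3s^2 + s - 5) = 0.
Factoring: (s^2 + 4s + 5)(s - 1) = 0.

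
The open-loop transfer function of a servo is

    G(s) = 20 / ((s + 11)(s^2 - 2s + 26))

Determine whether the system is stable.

unstable

The poles can be read from the denominator factors: s = -11, 1 + 5j, 1 - 5j.
Since the pole(s) at s = 1 ± 5j lie in the right half-plane, the system is unstable.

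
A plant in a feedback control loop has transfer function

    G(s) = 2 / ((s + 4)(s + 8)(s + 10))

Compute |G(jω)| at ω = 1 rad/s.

Substitute s = j1: numerator = 2, denominator = 298 + j151.
|G(j1)| = |2| / |298 + j151| = 2 / 334.07 ≈ 0.005987.

|G(j1)| ≈ 0.005987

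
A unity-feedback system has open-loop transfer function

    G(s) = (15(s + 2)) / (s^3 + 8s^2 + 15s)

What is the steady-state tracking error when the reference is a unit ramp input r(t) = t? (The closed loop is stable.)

G(s) has one pole at the origin.
This is a Type 1 system. Kv = lim_{s→0} s·G(s) = 30/15 = 2.
e_ss = 1/Kv = 1/(2) = 1/2 ≈ 0.5000.

e_ss = 0.5000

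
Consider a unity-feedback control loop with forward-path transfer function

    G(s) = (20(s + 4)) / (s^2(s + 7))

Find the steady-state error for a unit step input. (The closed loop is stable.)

e_ss = 0

G(s) has 2 poles at the origin.
This is a Type 2 system; for a step input the steady-state error is zero.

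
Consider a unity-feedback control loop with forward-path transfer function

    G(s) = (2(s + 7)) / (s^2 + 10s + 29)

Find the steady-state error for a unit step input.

G(s) has no poles at the origin.
This is a Type 0 system. Kp = lim_{s→0} G(s) = 14/29.
e_ss = 1/(1 + Kp) = 1/(1 + 14/29) = 29/43 ≈ 0.6744.

e_ss = 0.6744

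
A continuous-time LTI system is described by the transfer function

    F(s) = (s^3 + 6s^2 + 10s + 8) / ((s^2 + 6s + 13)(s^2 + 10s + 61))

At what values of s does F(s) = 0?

s = -4, -1 ± j

Set the numerator to zero: s^3 + 6s^2 + 10s + 8 = 0.
Factoring: (s + 4)(s^2 + 2s + 2) = 0.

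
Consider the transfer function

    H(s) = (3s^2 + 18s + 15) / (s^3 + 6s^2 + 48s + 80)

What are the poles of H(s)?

s = -2 + 6j, -2 - 6j, -2

The poles are the roots of the denominator s^3 + 6s^2 + 48s + 80 = 0.
Trying s = -2: the polynomial evaluates to 0, so (s + 2) is a factor.
Dividing out leaves s^2 + 4s + 40 = 0.
The quadratic formula then gives s = -2 ± 6j.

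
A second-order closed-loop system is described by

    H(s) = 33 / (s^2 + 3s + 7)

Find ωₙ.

Compare the denominator to the standard form s^2 + 2ζωₙs + ωₙ².
ωₙ² = 7, so ωₙ = √7 ≈ 2.646 rad/s.

ωₙ ≈ 2.646 rad/s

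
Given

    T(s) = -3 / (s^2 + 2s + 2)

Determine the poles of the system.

The poles are the roots of the denominator s^2 + 2s + 2 = 0.
Using the quadratic formula: s = (-2 ± √(-4))/2 = -1 ± 1j.

s = -1 + j, -1 - j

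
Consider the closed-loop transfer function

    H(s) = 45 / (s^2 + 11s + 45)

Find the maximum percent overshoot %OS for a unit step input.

%OS ≈ 1.11%

Comparing s^2 + 11s + 45 to s^2 + 2ζωₙs + ωₙ²: ωₙ = √45 ≈ 6.708 rad/s and ζ = 11/(2·√45) ≈ 0.8199.
%OS = 100·exp(−πζ/√(1−ζ²)) = 100·exp(−π·0.8199/√(1−0.8199²)) ≈ 1.11%.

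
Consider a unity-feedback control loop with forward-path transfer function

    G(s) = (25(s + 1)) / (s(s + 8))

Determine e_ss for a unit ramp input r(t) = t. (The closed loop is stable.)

e_ss = 0.3200

G(s) has one pole at the origin.
This is a Type 1 system. Kv = lim_{s→0} s·G(s) = 25/8.
e_ss = 1/Kv = 1/(25/8) = 8/25 ≈ 0.3200.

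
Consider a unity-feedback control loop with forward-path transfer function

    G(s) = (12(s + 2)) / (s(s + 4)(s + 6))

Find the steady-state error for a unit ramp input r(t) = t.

e_ss = 1

G(s) has one pole at the origin.
This is a Type 1 system. Kv = lim_{s→0} s·G(s) = 24/24 = 1.
e_ss = 1/Kv = 1/(1) = 1.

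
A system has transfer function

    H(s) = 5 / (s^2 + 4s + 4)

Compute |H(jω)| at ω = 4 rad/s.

|H(j4)| = 0.2500

Substitute s = j4: numerator = 5, denominator = -12 + j16.
|H(j4)| = |5| / |-12 + j16| = 5 / 20 = 0.2500.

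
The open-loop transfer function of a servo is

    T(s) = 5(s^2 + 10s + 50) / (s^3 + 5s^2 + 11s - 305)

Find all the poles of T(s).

s = -5 ± 6j, 5

The poles are the roots of the denominator s^3 + 5s^2 + 11s - 305 = 0.
Trying s = 5: the polynomial evaluates to 0, so (s - 5) is a factor.
Dividing out leaves s^2 + 10s + 61 = 0.
The quadratic formula then gives s = -5 ± 6j.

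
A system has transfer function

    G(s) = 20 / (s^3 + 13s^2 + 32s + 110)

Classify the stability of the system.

The denominator s^3 + 13s^2 + 32s + 110 factors as (s^2 + 2s + 10)(s + 11), giving poles at s = -1 ± 3j, -11.
Since all poles lie strictly in the left half-plane, the system is stable.

stable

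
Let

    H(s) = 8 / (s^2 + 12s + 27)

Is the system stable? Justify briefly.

stable

The denominator s^2 + 12s + 27 factors as (s + 3)(s + 9), giving poles at s = -3, -9.
Since all poles lie strictly in the left half-plane, the system is stable.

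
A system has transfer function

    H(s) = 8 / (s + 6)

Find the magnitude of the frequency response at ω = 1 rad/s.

Substitute s = j1: numerator = 8, denominator = 6 + j1.
|H(j1)| = |8| / |6 + j1| = 8 / 6.0828 ≈ 1.315.

|H(j1)| ≈ 1.315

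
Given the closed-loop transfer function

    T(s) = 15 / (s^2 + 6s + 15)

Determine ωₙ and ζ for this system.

Compare the denominator to the standard form s^2 + 2ζωₙs + ωₙ².
ωₙ² = 15, so ωₙ = √15 ≈ 3.873 rad/s.
2ζωₙ = 6, so ζ = 6/(2·√15) ≈ 0.7746.

ωₙ ≈ 3.873 rad/s, ζ ≈ 0.7746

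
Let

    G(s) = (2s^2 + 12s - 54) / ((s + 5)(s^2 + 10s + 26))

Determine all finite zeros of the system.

s = -9, 3

Set the numerator to zero: 2s^2 + 12s - 54 = 0, i.e. 2·(s^2 + 6s - 27) = 0.
Factoring: (s + 9)(s - 3) = 0.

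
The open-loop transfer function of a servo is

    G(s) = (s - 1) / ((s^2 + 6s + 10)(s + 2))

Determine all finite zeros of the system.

s = 1

Set the numerator to zero: s - 1 = 0.
So s = 1.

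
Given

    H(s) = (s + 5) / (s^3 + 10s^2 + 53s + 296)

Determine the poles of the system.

The poles are the roots of the denominator s^3 + 10s^2 + 53s + 296 = 0.
Trying s = -8: the polynomial evaluates to 0, so (s + 8) is a factor.
Dividing out leaves s^2 + 2s + 37 = 0.
The quadratic formula then gives s = -1 ± 6j.

s = -1 ± 6j, -8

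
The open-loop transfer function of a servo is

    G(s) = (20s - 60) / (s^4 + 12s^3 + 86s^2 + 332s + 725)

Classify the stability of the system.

stable

The denominator s^4 + 12s^3 + 86s^2 + 332s + 725 factors as (s^2 + 8s + 25)(s^2 + 4s + 29), giving poles at s = -4 + 3j, -4 - 3j, -2 + 5j, -2 - 5j.
Since all poles lie strictly in the left half-plane, the system is stable.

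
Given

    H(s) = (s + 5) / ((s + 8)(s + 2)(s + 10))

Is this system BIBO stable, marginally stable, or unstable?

The poles can be read from the denominator factors: s = -8, -2, -10.
Since all poles lie strictly in the left half-plane, the system is stable.

stable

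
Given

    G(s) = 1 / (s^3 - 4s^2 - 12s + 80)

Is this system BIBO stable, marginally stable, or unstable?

The denominator s^3 - 4s^2 - 12s + 80 factors as (s + 4)(s^2 - 8s + 20), giving poles at s = -4, 4 ± 2j.
Since the pole(s) at s = 4 + 2j, 4 - 2j lie in the right half-plane, the system is unstable.

unstable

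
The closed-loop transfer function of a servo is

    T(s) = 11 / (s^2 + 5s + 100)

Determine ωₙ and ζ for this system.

Compare the denominator to the standard form s^2 + 2ζωₙs + ωₙ².
ωₙ² = 100, so ωₙ = 10 rad/s.
2ζωₙ = 5, so ζ = 5/(2·10) = 0.25.
With ζ = 0.25 the response is underdamped.

ωₙ = 10 rad/s, ζ = 0.25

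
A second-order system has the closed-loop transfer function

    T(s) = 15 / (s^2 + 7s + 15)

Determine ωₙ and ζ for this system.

ωₙ ≈ 3.873 rad/s, ζ ≈ 0.9037

Compare the denominator to the standard form s^2 + 2ζωₙs + ωₙ².
ωₙ² = 15, so ωₙ = √15 ≈ 3.873 rad/s.
2ζωₙ = 7, so ζ = 7/(2·√15) ≈ 0.9037.
With ζ = 0.9037 the response is underdamped.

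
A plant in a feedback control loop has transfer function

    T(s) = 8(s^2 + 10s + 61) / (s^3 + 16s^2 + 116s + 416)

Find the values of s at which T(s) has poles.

s = -4 + 6j, -4 - 6j, -8

The poles are the roots of the denominator s^3 + 16s^2 + 116s + 416 = 0.
Trying s = -8: the polynomial evaluates to 0, so (s + 8) is a factor.
Dividing out leaves s^2 + 8s + 52 = 0.
The quadratic formula then gives s = -4 ± 6j.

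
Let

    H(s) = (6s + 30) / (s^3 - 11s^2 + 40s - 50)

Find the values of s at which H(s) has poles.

s = 3 + j, 3 - j, 5

The poles are the roots of the denominator s^3 - 11s^2 + 40s - 50 = 0.
Trying s = 5: the polynomial evaluates to 0, so (s - 5) is a factor.
Dividing out leaves s^2 - 6s + 10 = 0.
The quadratic formula then gives s = 3 ± 1j.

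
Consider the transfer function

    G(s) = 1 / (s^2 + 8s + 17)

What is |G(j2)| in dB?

|G(j2)|_dB ≈ -26.3 dB

Substitute s = j2: numerator = 1, denominator = 13 + j16.
|G(j2)| = |1| / |13 + j16| = 1 / 20.616 ≈ 0.04851.
In decibels: 20·log₁₀(0.04851) ≈ -26.3 dB.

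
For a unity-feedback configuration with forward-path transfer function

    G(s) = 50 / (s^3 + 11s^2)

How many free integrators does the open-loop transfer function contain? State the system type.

Type 2

Factor s from the denominator: s^3 + 11s^2 = s^2·(s + 11).
There are 2 poles at the origin, so the system is Type 2.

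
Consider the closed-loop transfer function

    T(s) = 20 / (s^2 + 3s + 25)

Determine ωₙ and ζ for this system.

Compare the denominator to the standard form s^2 + 2ζωₙs + ωₙ².
ωₙ² = 25, so ωₙ = 5 rad/s.
2ζωₙ = 3, so ζ = 3/(2·5) = 0.3.
With ζ = 0.3 the response is underdamped.

ωₙ = 5 rad/s, ζ = 0.3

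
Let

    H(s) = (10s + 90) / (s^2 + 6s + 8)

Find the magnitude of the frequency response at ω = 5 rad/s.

|H(j5)| ≈ 2.986

Substitute s = j5: numerator = 90 + j50, denominator = -17 + j30.
|H(j5)| = |90 + j50| / |-17 + j30| = 102.96 / 34.482 ≈ 2.986.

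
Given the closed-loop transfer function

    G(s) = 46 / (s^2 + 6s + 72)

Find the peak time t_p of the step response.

Comparing s^2 + 6s + 72 to s^2 + 2ζωₙs + ωₙ²: ωₙ = √72 ≈ 8.485 rad/s and ζ = 6/(2·√72) ≈ 0.3536.
ζωₙ = 6/2 = 3, so ω_d = ωₙ√(1−ζ²) = √(ωₙ² − (ζωₙ)²) = √(72 − 3²) = √63 ≈ 7.937 rad/s.
t_p = π/ω_d = π/7.937 ≈ 0.3958 s.

t_p ≈ 0.3958 s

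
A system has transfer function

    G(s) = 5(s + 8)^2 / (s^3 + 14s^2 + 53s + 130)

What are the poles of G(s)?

s = -2 ± 3j, -10

The poles are the roots of the denominator s^3 + 14s^2 + 53s + 130 = 0.
Trying s = -10: the polynomial evaluates to 0, so (s + 10) is a factor.
Dividing out leaves s^2 + 4s + 13 = 0.
The quadratic formula then gives s = -2 ± 3j.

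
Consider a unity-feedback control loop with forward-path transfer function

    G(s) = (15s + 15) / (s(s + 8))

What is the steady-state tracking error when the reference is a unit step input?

e_ss = 0

G(s) has one pole at the origin.
This is a Type 1 system; for a step input the steady-state error is zero.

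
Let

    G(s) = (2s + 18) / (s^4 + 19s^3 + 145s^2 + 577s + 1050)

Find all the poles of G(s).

s = -3 ± 4j, -7, -6

The poles are the roots of the denominator s^4 + 19s^3 + 145s^2 + 577s + 1050 = 0.
Trying s = -7: the polynomial evaluates to 0, so (s + 7) is a factor.
Dividing out leaves s^3 + 12s^2 + 61s + 150 = 0.
This factors further as (s^2 + 6s + 25)(s + 6) = 0.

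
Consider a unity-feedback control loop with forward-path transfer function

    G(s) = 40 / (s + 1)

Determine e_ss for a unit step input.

e_ss = 0.02439

G(s) has no poles at the origin.
This is a Type 0 system. Kp = lim_{s→0} G(s) = 40/1.
e_ss = 1/(1 + Kp) = 1/(1 + 40) = 1/41 ≈ 0.02439.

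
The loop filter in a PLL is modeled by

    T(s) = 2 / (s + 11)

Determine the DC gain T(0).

T(0) = 2/11 ≈ 0.1818

Set s = 0: T(0) = (2) / (11) = 2/11.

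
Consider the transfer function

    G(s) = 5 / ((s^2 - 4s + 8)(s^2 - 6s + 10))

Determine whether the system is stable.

The poles can be read from the denominator factors: s = 2 + 2j, 2 - 2j, 3 + j, 3 - j.
Since the pole(s) at s = 2 + 2j, 2 - 2j, 3 + j, 3 - j lie in the right half-plane, the system is unstable.

unstable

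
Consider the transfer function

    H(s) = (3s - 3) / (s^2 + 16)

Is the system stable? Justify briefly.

The denominator s^2 + 16 factors as (s^2 + 16), giving poles at s = ±4j.
Since the simple pole(s) at s = 4j, -4j lie on the jω-axis with none in the right half-plane, the system is marginally stable.

marginally stable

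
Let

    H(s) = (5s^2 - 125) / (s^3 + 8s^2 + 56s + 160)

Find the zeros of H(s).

s = 5, -5

Set the numerator to zero: 5s^2 - 125 = 0, i.e. 5·(s^2 - 25) = 0.
Factoring: (s - 5)(s + 5) = 0.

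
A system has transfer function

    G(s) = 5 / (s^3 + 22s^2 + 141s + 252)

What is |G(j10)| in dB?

Substitute s = j10: numerator = 5, denominator = -1948 + j410.
|G(j10)| = |5| / |-1948 + j410| = 5 / 1990.7 ≈ 0.002512.
In decibels: 20·log₁₀(0.002512) ≈ -52.0 dB.

|G(j10)|_dB ≈ -52.0 dB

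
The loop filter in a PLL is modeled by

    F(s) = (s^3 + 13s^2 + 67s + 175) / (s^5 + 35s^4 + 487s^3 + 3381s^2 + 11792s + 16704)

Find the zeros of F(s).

Set the numerator to zero: s^3 + 13s^2 + 67s + 175 = 0.
Factoring: (s^2 + 6s + 25)(s + 7) = 0.

s = -3 + 4j, -3 - 4j, -7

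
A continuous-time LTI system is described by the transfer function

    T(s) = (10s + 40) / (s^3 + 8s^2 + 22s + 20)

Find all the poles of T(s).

s = -3 ± j, -2

The poles are the roots of the denominator s^3 + 8s^2 + 22s + 20 = 0.
Trying s = -2: the polynomial evaluates to 0, so (s + 2) is a factor.
Dividing out leaves s^2 + 6s + 10 = 0.
The quadratic formula then gives s = -3 ± 1j.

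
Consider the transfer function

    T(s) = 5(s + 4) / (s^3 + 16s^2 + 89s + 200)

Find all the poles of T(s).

s = -8, -4 ± 3j

The poles are the roots of the denominator s^3 + 16s^2 + 89s + 200 = 0.
Trying s = -8: the polynomial evaluates to 0, so (s + 8) is a factor.
Dividing out leaves s^2 + 8s + 25 = 0.
The quadratic formula then gives s = -4 ± 3j.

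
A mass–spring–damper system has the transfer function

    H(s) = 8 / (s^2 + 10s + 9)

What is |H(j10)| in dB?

|H(j10)|_dB ≈ -24.6 dB

Substitute s = j10: numerator = 8, denominator = -91 + j100.
|H(j10)| = |8| / |-91 + j100| = 8 / 135.21 ≈ 0.05917.
In decibels: 20·log₁₀(0.05917) ≈ -24.6 dB.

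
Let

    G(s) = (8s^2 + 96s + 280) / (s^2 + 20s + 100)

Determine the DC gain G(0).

Set s = 0: G(0) = (280) / (100) = 14/5.

G(0) = 14/5 ≈ 2.800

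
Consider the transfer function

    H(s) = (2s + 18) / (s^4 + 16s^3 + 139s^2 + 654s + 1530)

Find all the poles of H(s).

The poles are the roots of the denominator s^4 + 16s^3 + 139s^2 + 654s + 1530 = 0.
No real roots exist; factor into two real quadratics: (s^2 + 6s + 45)(s^2 + 10s + 34) = 0.
Each quadratic gives a conjugate pair via the quadratic formula.

s = -3 + 6j, -3 - 6j, -5 + 3j, -5 - 3j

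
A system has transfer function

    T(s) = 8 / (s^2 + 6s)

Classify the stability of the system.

The denominator s^2 + 6s factors as s(s + 6), giving poles at s = 0, -6.
Since the simple pole(s) at s = 0 lie on the jω-axis with none in the right half-plane, the system is marginally stable.

marginally stable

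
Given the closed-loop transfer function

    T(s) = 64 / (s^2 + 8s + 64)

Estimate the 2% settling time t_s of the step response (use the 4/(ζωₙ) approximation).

Comparing s^2 + 8s + 64 to s^2 + 2ζωₙs + ωₙ²: ωₙ = 8 rad/s and ζ = 8/(2·8) = 0.5.
ζωₙ = 8/2 = 4, so t_s ≈ 4/(ζωₙ) = 4/4 = 1 s.

t_s ≈ 1 s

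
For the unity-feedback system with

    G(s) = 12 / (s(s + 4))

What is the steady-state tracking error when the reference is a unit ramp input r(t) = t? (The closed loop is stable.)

e_ss = 0.3333

G(s) has one pole at the origin.
This is a Type 1 system. Kv = lim_{s→0} s·G(s) = 12/4 = 3.
e_ss = 1/Kv = 1/(3) = 1/3 ≈ 0.3333.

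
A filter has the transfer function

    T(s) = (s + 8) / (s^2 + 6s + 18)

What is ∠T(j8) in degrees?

∠T(j8) ≈ -88.78°

At s = j8: numerator = 8 + j8, denominator = -46 + j48.
∠T = ∠num − ∠den = 45° − (133.78°) = -88.78°.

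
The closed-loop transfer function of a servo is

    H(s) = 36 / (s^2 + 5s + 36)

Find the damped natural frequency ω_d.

ω_d ≈ 5.454 rad/s

Comparing s^2 + 5s + 36 to s^2 + 2ζωₙs + ωₙ²: ωₙ = 6 rad/s and ζ = 5/(2·6) ≈ 0.4167.
ζωₙ = 5/2 = 2.5, so ω_d = ωₙ√(1−ζ²) = √(ωₙ² − (ζωₙ)²) = √(36 − 2.5²) = √29.75 ≈ 5.454 rad/s.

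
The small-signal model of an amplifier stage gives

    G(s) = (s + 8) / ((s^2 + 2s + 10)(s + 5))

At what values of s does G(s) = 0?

Set the numerator to zero: s + 8 = 0.
So s = -8.

s = -8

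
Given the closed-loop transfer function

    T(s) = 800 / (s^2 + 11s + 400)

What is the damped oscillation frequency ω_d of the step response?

ω_d ≈ 19.23 rad/s

Comparing s^2 + 11s + 400 to s^2 + 2ζωₙs + ωₙ²: ωₙ = 20 rad/s and ζ = 11/(2·20) = 0.275.
ζωₙ = 11/2 = 5.5, so ω_d = ωₙ√(1−ζ²) = √(ωₙ² − (ζωₙ)²) = √(400 − 5.5²) = √369.75 ≈ 19.23 rad/s.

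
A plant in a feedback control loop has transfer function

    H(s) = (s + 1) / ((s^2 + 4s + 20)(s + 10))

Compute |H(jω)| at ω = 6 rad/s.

|H(j6)| ≈ 0.01808

Substitute s = j6: numerator = 1 + j6, denominator = -304 + j144.
|H(j6)| = |1 + j6| / |-304 + j144| = 6.0828 / 336.38 ≈ 0.01808.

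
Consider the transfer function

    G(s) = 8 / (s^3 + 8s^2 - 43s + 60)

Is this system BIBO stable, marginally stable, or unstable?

The denominator s^3 + 8s^2 - 43s + 60 factors as (s^2 - 4s + 5)(s + 12), giving poles at s = 2 ± j, -12.
Since the pole(s) at s = 2 + j, 2 - j lie in the right half-plane, the system is unstable.

unstable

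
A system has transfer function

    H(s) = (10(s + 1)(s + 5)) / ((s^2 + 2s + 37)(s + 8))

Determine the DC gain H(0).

H(0) = 25/148 ≈ 0.1689

At s = 0 each factor (s + a) contributes a and each (s^2 + bs + c) contributes c.
H(0) = 10·(1) · (5) / ((37) · (8)) = 50/296 = 25/148.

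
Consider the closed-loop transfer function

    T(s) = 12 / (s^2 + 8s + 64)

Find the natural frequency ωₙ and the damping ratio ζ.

Compare the denominator to the standard form s^2 + 2ζωₙs + ωₙ².
ωₙ² = 64, so ωₙ = 8 rad/s.
2ζωₙ = 8, so ζ = 8/(2·8) = 0.5.
With ζ = 0.5 the response is underdamped.

ωₙ = 8 rad/s, ζ = 0.5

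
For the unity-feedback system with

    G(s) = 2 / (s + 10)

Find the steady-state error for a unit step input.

G(s) has no poles at the origin.
This is a Type 0 system. Kp = lim_{s→0} G(s) = 2/10 = 1/5.
e_ss = 1/(1 + Kp) = 1/(1 + 1/5) = 5/6 ≈ 0.8333.

e_ss = 0.8333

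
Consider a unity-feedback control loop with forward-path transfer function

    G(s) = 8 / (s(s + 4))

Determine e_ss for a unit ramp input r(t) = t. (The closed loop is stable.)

e_ss = 0.5000

G(s) has one pole at the origin.
This is a Type 1 system. Kv = lim_{s→0} s·G(s) = 8/4 = 2.
e_ss = 1/Kv = 1/(2) = 1/2 ≈ 0.5000.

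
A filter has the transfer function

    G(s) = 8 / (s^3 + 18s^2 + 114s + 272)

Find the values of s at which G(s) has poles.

The poles are the roots of the denominator s^3 + 18s^2 + 114s + 272 = 0.
Trying s = -8: the polynomial evaluates to 0, so (s + 8) is a factor.
Dividing out leaves s^2 + 10s + 34 = 0.
The quadratic formula then gives s = -5 ± 3j.

s = -5 ± 3j, -8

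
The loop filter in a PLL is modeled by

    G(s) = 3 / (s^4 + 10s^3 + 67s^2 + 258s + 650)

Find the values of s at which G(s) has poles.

The poles are the roots of the denominator s^4 + 10s^3 + 67s^2 + 258s + 650 = 0.
No real roots exist; factor into two real quadratics: (s^2 + 2s + 26)(s^2 + 8s + 25) = 0.
Each quadratic gives a conjugate pair via the quadratic formula.

s = -1 ± 5j, -4 ± 3j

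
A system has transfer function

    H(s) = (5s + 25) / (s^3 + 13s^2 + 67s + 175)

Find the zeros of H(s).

s = -5

Set the numerator to zero: 5s + 25 = 0, i.e. 5·(s + 5) = 0.
So s = -5.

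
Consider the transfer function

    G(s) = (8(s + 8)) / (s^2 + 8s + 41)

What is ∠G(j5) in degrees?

At s = j5: numerator = 64 + j40, denominator = 16 + j40.
∠G = ∠num − ∠den = 32.005° − (68.199°) = -36.19°.

∠G(j5) ≈ -36.19°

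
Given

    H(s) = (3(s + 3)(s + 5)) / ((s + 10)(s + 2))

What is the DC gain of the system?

H(0) = 9/4 ≈ 2.250

At s = 0 each factor (s + a) contributes a and each (s^2 + bs + c) contributes c.
H(0) = 3·(3) · (5) / ((10) · (2)) = 45/20 = 9/4.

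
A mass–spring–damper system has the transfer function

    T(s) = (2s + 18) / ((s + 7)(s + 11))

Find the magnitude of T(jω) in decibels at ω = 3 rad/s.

Substitute s = j3: numerator = 18 + j6, denominator = 68 + j54.
|T(j3)| = |18 + j6| / |68 + j54| = 18.974 / 86.833 ≈ 0.2185.
In decibels: 20·log₁₀(0.2185) ≈ -13.2 dB.

|T(j3)|_dB ≈ -13.2 dB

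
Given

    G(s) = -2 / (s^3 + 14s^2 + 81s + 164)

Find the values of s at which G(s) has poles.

s = -4, -5 ± 4j

The poles are the roots of the denominator s^3 + 14s^2 + 81s + 164 = 0.
Trying s = -4: the polynomial evaluates to 0, so (s + 4) is a factor.
Dividing out leaves s^2 + 10s + 41 = 0.
The quadratic formula then gives s = -5 ± 4j.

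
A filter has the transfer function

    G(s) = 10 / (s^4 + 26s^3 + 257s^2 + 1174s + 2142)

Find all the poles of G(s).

The poles are the roots of the denominator s^4 + 26s^3 + 257s^2 + 1174s + 2142 = 0.
Trying s = -7: the polynomial evaluates to 0, so (s + 7) is a factor.
Dividing out leaves s^3 + 19s^2 + 124s + 306 = 0.
This factors further as (s^2 + 10s + 34)(s + 9) = 0.

s = -5 + 3j, -5 - 3j, -7, -9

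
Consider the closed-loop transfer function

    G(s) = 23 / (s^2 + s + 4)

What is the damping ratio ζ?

ζ = 0.25

Compare the denominator to the standard form s^2 + 2ζωₙs + ωₙ².
ωₙ² = 4, so ωₙ = 2 rad/s.
2ζωₙ = 1, so ζ = 1/(2·2) = 0.25.
With ζ = 0.25 the response is underdamped.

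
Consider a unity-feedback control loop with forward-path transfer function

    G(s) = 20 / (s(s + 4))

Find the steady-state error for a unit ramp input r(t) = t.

G(s) has one pole at the origin.
This is a Type 1 system. Kv = lim_{s→0} s·G(s) = 20/4 = 5.
e_ss = 1/Kv = 1/(5) = 1/5 ≈ 0.2000.

e_ss = 0.2000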